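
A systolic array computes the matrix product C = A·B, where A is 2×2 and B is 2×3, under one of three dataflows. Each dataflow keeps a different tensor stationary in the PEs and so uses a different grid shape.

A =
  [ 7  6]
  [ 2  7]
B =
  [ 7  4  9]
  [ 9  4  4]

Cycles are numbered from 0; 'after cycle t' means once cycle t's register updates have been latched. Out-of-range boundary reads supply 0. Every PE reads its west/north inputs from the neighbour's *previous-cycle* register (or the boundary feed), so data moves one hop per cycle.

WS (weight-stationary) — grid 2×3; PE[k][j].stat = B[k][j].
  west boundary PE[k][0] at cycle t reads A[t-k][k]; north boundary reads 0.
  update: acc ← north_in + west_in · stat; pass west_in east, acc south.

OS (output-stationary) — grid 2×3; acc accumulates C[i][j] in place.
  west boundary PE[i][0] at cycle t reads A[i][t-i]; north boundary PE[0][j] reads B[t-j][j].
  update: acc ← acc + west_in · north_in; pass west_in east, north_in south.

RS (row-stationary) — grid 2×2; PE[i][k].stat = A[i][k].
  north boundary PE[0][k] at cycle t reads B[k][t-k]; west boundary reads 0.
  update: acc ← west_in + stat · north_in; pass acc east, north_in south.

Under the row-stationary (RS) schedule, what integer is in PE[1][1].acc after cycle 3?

PE[1][1].acc = 36

Tracing RS — 2×2 array, target PE[1][1]:
  [0] (0,1) acc=0 (h:0 v:0)
  [0] (1,0) acc=0 (h:0 v:0)
  [0] (1,1) acc=0 (h:0 v:0)
  [1] (0,1) acc=103 (h:103 v:9)
  [1] (1,0) acc=14 (h:14 v:7)
  [1] (1,1) acc=0 (h:0 v:0)
  [2] (0,1) acc=52 (h:52 v:4)
  [2] (1,0) acc=8 (h:8 v:4)
  [2] (1,1) acc=77 (h:77 v:9)
  [3] (0,1) acc=87 (h:87 v:4)
  [3] (1,0) acc=18 (h:18 v:9)
  [3] (1,1) acc=36 (h:36 v:4)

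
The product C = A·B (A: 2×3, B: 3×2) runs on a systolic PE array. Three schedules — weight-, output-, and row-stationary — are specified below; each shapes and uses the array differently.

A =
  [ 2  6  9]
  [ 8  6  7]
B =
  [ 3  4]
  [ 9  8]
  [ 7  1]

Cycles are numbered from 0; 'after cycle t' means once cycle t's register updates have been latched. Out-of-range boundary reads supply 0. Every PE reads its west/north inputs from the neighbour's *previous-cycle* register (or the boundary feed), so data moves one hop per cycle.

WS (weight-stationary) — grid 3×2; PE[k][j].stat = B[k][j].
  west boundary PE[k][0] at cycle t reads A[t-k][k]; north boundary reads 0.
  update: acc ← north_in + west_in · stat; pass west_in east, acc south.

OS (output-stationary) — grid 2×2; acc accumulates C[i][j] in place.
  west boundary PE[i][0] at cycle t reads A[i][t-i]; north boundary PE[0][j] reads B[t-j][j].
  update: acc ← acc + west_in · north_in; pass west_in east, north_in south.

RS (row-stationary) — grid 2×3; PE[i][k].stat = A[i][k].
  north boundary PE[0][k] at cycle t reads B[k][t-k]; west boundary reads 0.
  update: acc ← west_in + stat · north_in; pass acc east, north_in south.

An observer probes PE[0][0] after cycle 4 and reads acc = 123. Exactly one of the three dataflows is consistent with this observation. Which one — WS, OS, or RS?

dataflow = OS

WS (3×2 grid), PE[0][0]:
  cycle 0: PE[0][0] → acc 6, east 2, south 6
  cycle 1: PE[0][0] → acc 24, east 8, south 24
  cycle 2: PE[0][0] → acc 0, east 0, south 0
  cycle 3: PE[0][0] → acc 0, east 0, south 0
  cycle 4: PE[0][0] → acc 0, east 0, south 0
OS (2×2 grid), PE[0][0]:
  cycle 0: PE[0][0] → acc 6, east 2, south 3
  cycle 1: PE[0][0] → acc 60, east 6, south 9
  cycle 2: PE[0][0] → acc 123, east 9, south 7
  cycle 3: PE[0][0] → acc 123, east 0, south 0
  cycle 4: PE[0][0] → acc 123, east 0, south 0
RS (2×3 grid), PE[0][0]:
  cycle 0: PE[0][0] → acc 6, east 6, south 3
  cycle 1: PE[0][0] → acc 8, east 8, south 4
  cycle 2: PE[0][0] → acc 0, east 0, south 0
  cycle 3: PE[0][0] → acc 0, east 0, south 0
  cycle 4: PE[0][0] → acc 0, east 0, south 0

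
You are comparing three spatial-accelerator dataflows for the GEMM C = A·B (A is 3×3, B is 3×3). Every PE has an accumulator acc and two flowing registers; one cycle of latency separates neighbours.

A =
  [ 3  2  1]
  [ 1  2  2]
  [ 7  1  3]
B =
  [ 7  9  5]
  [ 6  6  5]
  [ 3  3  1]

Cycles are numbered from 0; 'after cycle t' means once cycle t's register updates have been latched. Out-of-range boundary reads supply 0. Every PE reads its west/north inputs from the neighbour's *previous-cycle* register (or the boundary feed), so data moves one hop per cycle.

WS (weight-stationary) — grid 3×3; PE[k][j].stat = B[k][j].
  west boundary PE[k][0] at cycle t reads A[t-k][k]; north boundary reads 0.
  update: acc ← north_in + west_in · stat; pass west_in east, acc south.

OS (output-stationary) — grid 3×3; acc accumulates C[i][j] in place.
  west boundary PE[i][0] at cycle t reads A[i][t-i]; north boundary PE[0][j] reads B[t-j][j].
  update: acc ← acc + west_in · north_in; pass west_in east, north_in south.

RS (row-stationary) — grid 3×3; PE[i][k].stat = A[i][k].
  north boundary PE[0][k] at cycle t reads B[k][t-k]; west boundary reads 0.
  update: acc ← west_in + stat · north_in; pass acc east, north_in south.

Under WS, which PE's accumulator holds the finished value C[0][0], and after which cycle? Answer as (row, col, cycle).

(row, col, cycle) = (2, 0, 2)

WS — PE[2][0] is where C[0][0] collects:
  c0 r2c0: 0 / 0 / 0
  c1 r2c0: 0 / 0 / 0
  c2 r2c0: 36 / 1 / 36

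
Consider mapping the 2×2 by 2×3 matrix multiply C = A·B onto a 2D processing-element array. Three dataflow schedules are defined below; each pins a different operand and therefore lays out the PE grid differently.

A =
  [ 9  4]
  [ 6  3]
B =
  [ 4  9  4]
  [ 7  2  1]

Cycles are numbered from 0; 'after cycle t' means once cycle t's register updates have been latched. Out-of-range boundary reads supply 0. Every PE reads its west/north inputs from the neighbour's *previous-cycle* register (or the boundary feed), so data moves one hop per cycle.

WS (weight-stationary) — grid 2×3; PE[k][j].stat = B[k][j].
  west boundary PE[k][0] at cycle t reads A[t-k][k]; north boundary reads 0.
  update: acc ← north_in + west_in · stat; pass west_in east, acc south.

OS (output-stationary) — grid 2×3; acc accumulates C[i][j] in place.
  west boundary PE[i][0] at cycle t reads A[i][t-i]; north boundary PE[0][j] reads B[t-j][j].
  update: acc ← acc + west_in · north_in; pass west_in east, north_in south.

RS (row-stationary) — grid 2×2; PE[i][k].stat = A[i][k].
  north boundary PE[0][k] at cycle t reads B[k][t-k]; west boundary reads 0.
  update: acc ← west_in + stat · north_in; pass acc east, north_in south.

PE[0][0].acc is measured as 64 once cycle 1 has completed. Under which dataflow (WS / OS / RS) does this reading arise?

— WS: 2×3; PE[0][0] trace:
  after 0 — PE[0][0] acc=36, pass-E 9, pass-S 36
  after 1 — PE[0][0] acc=24, pass-E 6, pass-S 24
— OS: 2×3; PE[0][0] trace:
  after 0 — PE[0][0] acc=36, pass-E 9, pass-S 4
  after 1 — PE[0][0] acc=64, pass-E 4, pass-S 7
— RS: 2×2; PE[0][0] trace:
  after 0 — PE[0][0] acc=36, pass-E 36, pass-S 4
  after 1 — PE[0][0] acc=81, pass-E 81, pass-S 9

dataflow = OS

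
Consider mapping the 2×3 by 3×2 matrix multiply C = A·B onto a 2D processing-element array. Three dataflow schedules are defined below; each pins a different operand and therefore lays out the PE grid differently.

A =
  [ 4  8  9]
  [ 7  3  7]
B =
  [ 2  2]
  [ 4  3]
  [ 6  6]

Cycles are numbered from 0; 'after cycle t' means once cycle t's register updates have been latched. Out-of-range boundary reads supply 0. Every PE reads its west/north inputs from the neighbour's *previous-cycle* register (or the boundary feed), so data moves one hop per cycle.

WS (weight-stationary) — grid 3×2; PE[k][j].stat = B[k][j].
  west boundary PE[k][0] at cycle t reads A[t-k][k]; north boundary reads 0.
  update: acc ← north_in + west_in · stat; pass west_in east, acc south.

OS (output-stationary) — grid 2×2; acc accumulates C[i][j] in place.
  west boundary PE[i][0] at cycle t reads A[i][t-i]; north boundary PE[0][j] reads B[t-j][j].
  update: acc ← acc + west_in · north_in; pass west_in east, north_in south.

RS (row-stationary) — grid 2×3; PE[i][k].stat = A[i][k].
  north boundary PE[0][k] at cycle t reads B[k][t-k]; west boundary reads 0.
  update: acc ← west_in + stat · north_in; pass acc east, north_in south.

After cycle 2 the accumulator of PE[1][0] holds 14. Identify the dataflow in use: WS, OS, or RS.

Under WS (3×2), PE[1][0]:
  cycle 0: PE[1][0] → acc 0, east 0, south 0
  cycle 1: PE[1][0] → acc 40, east 8, south 40
  cycle 2: PE[1][0] → acc 26, east 3, south 26
Under OS (2×2), PE[1][0]:
  cycle 0: PE[1][0] → acc 0, east 0, south 0
  cycle 1: PE[1][0] → acc 14, east 7, south 2
  cycle 2: PE[1][0] → acc 26, east 3, south 4
Under RS (2×3), PE[1][0]:
  cycle 0: PE[1][0] → acc 0, east 0, south 0
  cycle 1: PE[1][0] → acc 14, east 14, south 2
  cycle 2: PE[1][0] → acc 14, east 14, south 2

dataflow = RS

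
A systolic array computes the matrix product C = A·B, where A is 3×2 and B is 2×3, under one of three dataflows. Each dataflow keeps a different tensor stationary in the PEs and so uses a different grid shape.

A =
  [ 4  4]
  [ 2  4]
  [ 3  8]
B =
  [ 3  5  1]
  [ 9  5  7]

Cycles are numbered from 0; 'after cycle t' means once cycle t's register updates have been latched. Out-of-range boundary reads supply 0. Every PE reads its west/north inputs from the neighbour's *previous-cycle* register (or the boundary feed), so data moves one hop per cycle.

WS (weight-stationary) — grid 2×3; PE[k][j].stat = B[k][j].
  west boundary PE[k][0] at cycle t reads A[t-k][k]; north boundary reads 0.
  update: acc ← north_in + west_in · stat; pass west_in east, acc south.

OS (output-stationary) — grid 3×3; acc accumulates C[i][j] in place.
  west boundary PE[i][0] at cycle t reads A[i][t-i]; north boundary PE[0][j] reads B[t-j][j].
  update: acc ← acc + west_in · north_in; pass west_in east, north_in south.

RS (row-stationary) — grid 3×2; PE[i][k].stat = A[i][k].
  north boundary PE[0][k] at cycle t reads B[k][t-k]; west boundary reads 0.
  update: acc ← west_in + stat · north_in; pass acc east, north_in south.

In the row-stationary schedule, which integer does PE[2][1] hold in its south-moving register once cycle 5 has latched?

register = 7

Tracing RS — 3×2 array, target PE[2][1]:
  [0] (1,1) acc=0 (h:0 v:0)
  [0] (2,0) acc=0 (h:0 v:0)
  [0] (2,1) acc=0 (h:0 v:0)
  [1] (1,1) acc=0 (h:0 v:0)
  [1] (2,0) acc=0 (h:0 v:0)
  [1] (2,1) acc=0 (h:0 v:0)
  [2] (1,1) acc=42 (h:42 v:9)
  [2] (2,0) acc=9 (h:9 v:3)
  [2] (2,1) acc=0 (h:0 v:0)
  [3] (1,1) acc=30 (h:30 v:5)
  [3] (2,0) acc=15 (h:15 v:5)
  [3] (2,1) acc=81 (h:81 v:9)
  [4] (1,1) acc=30 (h:30 v:7)
  [4] (2,0) acc=3 (h:3 v:1)
  [4] (2,1) acc=55 (h:55 v:5)
  [5] (1,1) acc=0 (h:0 v:0)
  [5] (2,0) acc=0 (h:0 v:0)
  [5] (2,1) acc=59 (h:59 v:7)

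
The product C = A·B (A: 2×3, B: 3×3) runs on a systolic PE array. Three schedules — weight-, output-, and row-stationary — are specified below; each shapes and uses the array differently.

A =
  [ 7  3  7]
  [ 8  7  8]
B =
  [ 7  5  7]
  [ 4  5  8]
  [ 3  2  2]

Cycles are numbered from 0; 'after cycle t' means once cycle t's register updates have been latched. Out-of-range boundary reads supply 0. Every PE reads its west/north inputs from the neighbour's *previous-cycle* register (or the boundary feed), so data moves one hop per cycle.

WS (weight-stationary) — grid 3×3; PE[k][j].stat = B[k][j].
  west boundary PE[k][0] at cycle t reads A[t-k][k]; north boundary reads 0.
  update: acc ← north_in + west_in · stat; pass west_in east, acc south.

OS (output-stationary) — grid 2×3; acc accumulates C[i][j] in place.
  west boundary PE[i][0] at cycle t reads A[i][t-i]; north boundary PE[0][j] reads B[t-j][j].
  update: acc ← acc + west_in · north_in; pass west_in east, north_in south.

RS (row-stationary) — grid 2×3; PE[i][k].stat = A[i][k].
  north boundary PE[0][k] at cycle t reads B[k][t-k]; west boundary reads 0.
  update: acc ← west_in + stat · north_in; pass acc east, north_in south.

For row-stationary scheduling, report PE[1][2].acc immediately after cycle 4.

PE[1][2].acc = 91

RS on a 2×3 grid — tracing PE[1][2] and its feeders:
  after 0 — PE[0][2] acc=0, pass-E 0, pass-S 0
  after 0 — PE[1][1] acc=0, pass-E 0, pass-S 0
  after 0 — PE[1][2] acc=0, pass-E 0, pass-S 0
  after 1 — PE[0][2] acc=0, pass-E 0, pass-S 0
  after 1 — PE[1][1] acc=0, pass-E 0, pass-S 0
  after 1 — PE[1][2] acc=0, pass-E 0, pass-S 0
  after 2 — PE[0][2] acc=82, pass-E 82, pass-S 3
  after 2 — PE[1][1] acc=84, pass-E 84, pass-S 4
  after 2 — PE[1][2] acc=0, pass-E 0, pass-S 0
  after 3 — PE[0][2] acc=64, pass-E 64, pass-S 2
  after 3 — PE[1][1] acc=75, pass-E 75, pass-S 5
  after 3 — PE[1][2] acc=108, pass-E 108, pass-S 3
  after 4 — PE[0][2] acc=87, pass-E 87, pass-S 2
  after 4 — PE[1][1] acc=112, pass-E 112, pass-S 8
  after 4 — PE[1][2] acc=91, pass-E 91, pass-S 2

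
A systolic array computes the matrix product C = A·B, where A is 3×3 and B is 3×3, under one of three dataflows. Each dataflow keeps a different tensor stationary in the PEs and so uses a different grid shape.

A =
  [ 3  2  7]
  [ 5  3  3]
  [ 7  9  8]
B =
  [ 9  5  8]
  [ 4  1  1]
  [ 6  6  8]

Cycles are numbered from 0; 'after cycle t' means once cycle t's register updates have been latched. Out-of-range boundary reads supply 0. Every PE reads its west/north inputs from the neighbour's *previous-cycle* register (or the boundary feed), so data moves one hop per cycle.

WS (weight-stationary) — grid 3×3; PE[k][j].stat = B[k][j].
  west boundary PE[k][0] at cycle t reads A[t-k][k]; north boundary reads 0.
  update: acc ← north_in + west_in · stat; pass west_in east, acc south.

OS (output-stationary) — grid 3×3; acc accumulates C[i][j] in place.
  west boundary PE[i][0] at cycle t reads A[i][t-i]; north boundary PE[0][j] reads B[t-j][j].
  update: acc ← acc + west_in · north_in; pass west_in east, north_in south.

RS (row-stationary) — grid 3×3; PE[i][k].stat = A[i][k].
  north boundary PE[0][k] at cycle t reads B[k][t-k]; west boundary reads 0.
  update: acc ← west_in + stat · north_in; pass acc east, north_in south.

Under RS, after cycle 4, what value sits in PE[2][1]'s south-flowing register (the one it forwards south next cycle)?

register = 1

Tracing RS — 3×3 array, target PE[2][1]:
  0: (1,1).acc=0  regs=<0,0>
  0: (2,0).acc=0  regs=<0,0>
  0: (2,1).acc=0  regs=<0,0>
  1: (1,1).acc=0  regs=<0,0>
  1: (2,0).acc=0  regs=<0,0>
  1: (2,1).acc=0  regs=<0,0>
  2: (1,1).acc=57  regs=<57,4>
  2: (2,0).acc=63  regs=<63,9>
  2: (2,1).acc=0  regs=<0,0>
  3: (1,1).acc=28  regs=<28,1>
  3: (2,0).acc=35  regs=<35,5>
  3: (2,1).acc=99  regs=<99,4>
  4: (1,1).acc=43  regs=<43,1>
  4: (2,0).acc=56  regs=<56,8>
  4: (2,1).acc=44  regs=<44,1>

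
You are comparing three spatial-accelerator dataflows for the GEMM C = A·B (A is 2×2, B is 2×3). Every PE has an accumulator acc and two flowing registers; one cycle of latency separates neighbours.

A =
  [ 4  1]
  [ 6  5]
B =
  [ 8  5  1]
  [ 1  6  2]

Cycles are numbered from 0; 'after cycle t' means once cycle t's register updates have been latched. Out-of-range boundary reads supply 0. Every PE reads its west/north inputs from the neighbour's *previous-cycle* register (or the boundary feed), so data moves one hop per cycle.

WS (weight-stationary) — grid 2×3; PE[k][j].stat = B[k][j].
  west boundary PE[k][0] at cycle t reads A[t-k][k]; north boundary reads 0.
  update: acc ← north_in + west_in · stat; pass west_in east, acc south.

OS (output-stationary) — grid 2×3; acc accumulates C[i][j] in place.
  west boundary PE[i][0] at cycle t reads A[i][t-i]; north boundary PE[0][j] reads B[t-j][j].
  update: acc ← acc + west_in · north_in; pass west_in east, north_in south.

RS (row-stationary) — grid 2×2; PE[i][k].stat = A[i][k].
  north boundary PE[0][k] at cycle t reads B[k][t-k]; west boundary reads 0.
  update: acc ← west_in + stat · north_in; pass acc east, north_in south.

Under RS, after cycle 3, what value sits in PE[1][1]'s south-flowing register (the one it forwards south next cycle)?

register = 6

Tracing RS — 2×2 array, target PE[1][1]:
  after 0 — PE[0][1] acc=0, pass-E 0, pass-S 0
  after 0 — PE[1][0] acc=0, pass-E 0, pass-S 0
  after 0 — PE[1][1] acc=0, pass-E 0, pass-S 0
  after 1 — PE[0][1] acc=33, pass-E 33, pass-S 1
  after 1 — PE[1][0] acc=48, pass-E 48, pass-S 8
  after 1 — PE[1][1] acc=0, pass-E 0, pass-S 0
  after 2 — PE[0][1] acc=26, pass-E 26, pass-S 6
  after 2 — PE[1][0] acc=30, pass-E 30, pass-S 5
  after 2 — PE[1][1] acc=53, pass-E 53, pass-S 1
  after 3 — PE[0][1] acc=6, pass-E 6, pass-S 2
  after 3 — PE[1][0] acc=6, pass-E 6, pass-S 1
  after 3 — PE[1][1] acc=60, pass-E 60, pass-S 6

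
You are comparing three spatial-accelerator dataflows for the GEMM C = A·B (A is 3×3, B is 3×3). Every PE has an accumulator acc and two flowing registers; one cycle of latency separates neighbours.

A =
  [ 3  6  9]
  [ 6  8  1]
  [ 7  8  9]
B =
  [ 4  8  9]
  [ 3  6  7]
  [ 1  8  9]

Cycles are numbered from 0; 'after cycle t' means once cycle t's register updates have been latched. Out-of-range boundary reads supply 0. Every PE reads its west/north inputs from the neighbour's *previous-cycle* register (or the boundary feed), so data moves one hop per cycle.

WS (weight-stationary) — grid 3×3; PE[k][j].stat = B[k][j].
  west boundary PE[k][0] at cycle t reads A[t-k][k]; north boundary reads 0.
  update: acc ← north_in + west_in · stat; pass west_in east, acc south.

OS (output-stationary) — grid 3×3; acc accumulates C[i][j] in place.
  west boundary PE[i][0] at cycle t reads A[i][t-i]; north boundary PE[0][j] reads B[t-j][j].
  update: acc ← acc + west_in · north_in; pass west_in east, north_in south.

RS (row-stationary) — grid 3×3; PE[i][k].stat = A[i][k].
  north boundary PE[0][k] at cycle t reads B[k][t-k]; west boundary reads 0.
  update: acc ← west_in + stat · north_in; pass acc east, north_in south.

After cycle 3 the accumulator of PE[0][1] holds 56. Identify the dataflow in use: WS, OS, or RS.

— WS: 3×3; PE[0][1] trace:
  0: (0,1).acc=0  regs=<0,0>
  1: (0,1).acc=24  regs=<3,24>
  2: (0,1).acc=48  regs=<6,48>
  3: (0,1).acc=56  regs=<7,56>
— OS: 3×3; PE[0][1] trace:
  0: (0,1).acc=0  regs=<0,0>
  1: (0,1).acc=24  regs=<3,8>
  2: (0,1).acc=60  regs=<6,6>
  3: (0,1).acc=132  regs=<9,8>
— RS: 3×3; PE[0][1] trace:
  0: (0,1).acc=0  regs=<0,0>
  1: (0,1).acc=30  regs=<30,3>
  2: (0,1).acc=60  regs=<60,6>
  3: (0,1).acc=69  regs=<69,7>

dataflow = WS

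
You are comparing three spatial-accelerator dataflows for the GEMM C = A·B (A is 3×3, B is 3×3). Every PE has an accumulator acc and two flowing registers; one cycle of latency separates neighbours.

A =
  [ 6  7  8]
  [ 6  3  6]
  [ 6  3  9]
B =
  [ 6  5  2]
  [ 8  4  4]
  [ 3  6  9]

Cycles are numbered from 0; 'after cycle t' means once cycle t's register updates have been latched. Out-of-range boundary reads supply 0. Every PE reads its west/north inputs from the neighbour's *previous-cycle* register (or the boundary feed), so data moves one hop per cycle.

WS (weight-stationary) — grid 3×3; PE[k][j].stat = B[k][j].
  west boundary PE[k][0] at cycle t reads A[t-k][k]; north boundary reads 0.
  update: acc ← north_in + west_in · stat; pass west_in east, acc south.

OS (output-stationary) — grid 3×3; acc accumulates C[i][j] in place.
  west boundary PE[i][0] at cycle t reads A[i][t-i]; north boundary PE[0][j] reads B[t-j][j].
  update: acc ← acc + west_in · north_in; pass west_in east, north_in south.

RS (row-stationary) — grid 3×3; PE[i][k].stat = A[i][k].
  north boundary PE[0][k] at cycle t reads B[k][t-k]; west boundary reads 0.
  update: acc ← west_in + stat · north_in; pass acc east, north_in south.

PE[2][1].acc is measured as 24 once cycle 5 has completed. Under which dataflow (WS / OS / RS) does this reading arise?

— WS: 3×3; PE[2][1] trace:
  [0] (2,1) acc=0 (h:0 v:0)
  [1] (2,1) acc=0 (h:0 v:0)
  [2] (2,1) acc=0 (h:0 v:0)
  [3] (2,1) acc=106 (h:8 v:106)
  [4] (2,1) acc=78 (h:6 v:78)
  [5] (2,1) acc=96 (h:9 v:96)
— OS: 3×3; PE[2][1] trace:
  [0] (2,1) acc=0 (h:0 v:0)
  [1] (2,1) acc=0 (h:0 v:0)
  [2] (2,1) acc=0 (h:0 v:0)
  [3] (2,1) acc=30 (h:6 v:5)
  [4] (2,1) acc=42 (h:3 v:4)
  [5] (2,1) acc=96 (h:9 v:6)
— RS: 3×3; PE[2][1] trace:
  [0] (2,1) acc=0 (h:0 v:0)
  [1] (2,1) acc=0 (h:0 v:0)
  [2] (2,1) acc=0 (h:0 v:0)
  [3] (2,1) acc=60 (h:60 v:8)
  [4] (2,1) acc=42 (h:42 v:4)
  [5] (2,1) acc=24 (h:24 v:4)

dataflow = RS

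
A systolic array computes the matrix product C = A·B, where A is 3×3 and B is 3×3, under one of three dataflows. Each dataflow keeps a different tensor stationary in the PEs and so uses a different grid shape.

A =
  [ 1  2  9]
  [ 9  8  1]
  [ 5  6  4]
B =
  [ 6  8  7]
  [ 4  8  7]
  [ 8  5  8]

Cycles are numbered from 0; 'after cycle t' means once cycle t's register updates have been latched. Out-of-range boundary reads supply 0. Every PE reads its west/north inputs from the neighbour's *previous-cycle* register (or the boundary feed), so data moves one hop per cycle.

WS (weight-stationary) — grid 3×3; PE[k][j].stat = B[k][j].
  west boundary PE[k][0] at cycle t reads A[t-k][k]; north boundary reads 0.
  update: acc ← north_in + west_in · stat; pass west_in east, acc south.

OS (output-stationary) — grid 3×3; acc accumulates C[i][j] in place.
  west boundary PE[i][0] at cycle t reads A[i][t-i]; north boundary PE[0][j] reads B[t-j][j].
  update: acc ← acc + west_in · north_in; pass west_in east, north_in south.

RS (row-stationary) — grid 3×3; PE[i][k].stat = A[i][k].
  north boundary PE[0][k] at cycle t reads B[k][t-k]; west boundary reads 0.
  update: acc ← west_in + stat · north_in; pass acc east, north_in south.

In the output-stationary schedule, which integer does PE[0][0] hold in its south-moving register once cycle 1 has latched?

OS on a 3×3 grid — tracing PE[0][0] and its feeders:
  [0] (0,0) acc=6 (h:1 v:6)
  [1] (0,0) acc=14 (h:2 v:4)

register = 4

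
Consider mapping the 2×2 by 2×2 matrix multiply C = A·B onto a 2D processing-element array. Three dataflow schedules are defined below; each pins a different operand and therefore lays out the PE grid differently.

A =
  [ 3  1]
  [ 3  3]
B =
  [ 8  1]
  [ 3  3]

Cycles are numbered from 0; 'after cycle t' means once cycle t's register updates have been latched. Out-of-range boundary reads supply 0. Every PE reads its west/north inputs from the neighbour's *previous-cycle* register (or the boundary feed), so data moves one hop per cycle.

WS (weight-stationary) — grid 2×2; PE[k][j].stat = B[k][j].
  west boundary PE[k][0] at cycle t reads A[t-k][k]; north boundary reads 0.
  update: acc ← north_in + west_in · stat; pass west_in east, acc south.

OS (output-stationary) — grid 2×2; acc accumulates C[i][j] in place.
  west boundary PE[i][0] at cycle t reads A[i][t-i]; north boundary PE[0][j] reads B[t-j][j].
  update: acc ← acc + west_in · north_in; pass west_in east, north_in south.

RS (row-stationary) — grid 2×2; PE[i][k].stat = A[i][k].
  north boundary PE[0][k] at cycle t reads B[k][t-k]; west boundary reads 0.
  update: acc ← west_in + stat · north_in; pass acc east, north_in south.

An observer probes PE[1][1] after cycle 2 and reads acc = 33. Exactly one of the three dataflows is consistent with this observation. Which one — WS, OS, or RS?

— WS: 2×2; PE[1][1] trace:
  @0  [1,1]  acc 0  |  →0  ↓0
  @1  [1,1]  acc 0  |  →0  ↓0
  @2  [1,1]  acc 6  |  →1  ↓6
— OS: 2×2; PE[1][1] trace:
  @0  [1,1]  acc 0  |  →0  ↓0
  @1  [1,1]  acc 0  |  →0  ↓0
  @2  [1,1]  acc 3  |  →3  ↓1
— RS: 2×2; PE[1][1] trace:
  @0  [1,1]  acc 0  |  →0  ↓0
  @1  [1,1]  acc 0  |  →0  ↓0
  @2  [1,1]  acc 33  |  →33  ↓3

dataflow = RS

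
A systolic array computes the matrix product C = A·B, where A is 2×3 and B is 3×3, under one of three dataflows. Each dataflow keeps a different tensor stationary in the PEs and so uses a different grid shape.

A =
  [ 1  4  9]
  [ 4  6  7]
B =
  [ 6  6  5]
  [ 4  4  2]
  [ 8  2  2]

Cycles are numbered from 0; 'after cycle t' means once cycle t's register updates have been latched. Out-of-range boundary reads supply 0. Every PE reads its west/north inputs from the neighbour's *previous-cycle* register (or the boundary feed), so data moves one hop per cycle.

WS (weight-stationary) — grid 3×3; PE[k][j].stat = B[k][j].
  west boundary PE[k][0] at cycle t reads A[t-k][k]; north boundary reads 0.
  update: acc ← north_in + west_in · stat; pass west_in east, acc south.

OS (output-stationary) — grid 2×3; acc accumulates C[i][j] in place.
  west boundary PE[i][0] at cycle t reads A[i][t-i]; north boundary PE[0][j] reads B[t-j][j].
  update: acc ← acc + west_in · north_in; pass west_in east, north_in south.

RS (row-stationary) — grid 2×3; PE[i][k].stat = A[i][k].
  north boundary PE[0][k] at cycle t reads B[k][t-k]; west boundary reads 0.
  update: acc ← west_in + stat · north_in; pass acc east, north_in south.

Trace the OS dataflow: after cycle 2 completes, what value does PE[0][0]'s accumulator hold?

OS (2×3). Following PE[0][0] plus its west/north inputs:
  c0 r0c0: 6 / 1 / 6
  c1 r0c0: 22 / 4 / 4
  c2 r0c0: 94 / 9 / 8

PE[0][0].acc = 94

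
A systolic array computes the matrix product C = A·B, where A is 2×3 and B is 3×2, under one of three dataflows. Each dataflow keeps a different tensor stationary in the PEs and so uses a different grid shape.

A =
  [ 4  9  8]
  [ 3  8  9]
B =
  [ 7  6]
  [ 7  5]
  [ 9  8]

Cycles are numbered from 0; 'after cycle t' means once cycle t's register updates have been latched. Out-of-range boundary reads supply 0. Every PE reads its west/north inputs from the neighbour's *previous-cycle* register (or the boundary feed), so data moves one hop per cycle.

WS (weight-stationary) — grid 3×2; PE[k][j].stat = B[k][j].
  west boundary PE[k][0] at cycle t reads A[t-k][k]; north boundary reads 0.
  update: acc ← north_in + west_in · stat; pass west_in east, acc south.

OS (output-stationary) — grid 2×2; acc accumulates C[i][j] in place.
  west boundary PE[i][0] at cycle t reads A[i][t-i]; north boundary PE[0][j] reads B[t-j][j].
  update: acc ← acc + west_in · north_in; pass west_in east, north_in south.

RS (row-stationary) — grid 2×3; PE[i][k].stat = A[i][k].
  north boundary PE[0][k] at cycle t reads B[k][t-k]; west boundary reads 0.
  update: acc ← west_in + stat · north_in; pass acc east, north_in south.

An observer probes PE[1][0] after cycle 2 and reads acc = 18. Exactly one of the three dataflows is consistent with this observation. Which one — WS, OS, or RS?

dataflow = RS

WS (3×2 grid), PE[1][0]:
  step 0 · PE1,0: acc=0; fwd→0 fwd↓0
  step 1 · PE1,0: acc=91; fwd→9 fwd↓91
  step 2 · PE1,0: acc=77; fwd→8 fwd↓77
OS (2×2 grid), PE[1][0]:
  step 0 · PE1,0: acc=0; fwd→0 fwd↓0
  step 1 · PE1,0: acc=21; fwd→3 fwd↓7
  step 2 · PE1,0: acc=77; fwd→8 fwd↓7
RS (2×3 grid), PE[1][0]:
  step 0 · PE1,0: acc=0; fwd→0 fwd↓0
  step 1 · PE1,0: acc=21; fwd→21 fwd↓7
  step 2 · PE1,0: acc=18; fwd→18 fwd↓6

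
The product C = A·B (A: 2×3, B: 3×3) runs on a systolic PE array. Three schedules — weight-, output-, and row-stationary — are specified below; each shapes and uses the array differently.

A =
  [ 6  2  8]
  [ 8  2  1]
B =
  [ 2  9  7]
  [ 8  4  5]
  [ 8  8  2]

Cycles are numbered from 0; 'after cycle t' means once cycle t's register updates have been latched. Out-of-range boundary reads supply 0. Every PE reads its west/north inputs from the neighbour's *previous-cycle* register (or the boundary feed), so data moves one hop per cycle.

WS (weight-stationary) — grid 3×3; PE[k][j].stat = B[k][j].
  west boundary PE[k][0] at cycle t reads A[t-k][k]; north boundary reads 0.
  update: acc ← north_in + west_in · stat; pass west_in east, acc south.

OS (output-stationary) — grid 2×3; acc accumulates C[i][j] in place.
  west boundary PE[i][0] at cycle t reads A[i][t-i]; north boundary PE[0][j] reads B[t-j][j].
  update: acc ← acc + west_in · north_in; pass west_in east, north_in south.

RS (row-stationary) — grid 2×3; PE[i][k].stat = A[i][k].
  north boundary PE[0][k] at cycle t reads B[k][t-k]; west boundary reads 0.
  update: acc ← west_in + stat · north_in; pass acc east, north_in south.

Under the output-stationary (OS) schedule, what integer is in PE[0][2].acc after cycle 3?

OS 2×3: PE[0][2] cycle-by-cycle (with neighbour feeds):
  step 0 · PE0,1: acc=0; fwd→0 fwd↓0
  step 0 · PE0,2: acc=0; fwd→0 fwd↓0
  step 1 · PE0,1: acc=54; fwd→6 fwd↓9
  step 1 · PE0,2: acc=0; fwd→0 fwd↓0
  step 2 · PE0,1: acc=62; fwd→2 fwd↓4
  step 2 · PE0,2: acc=42; fwd→6 fwd↓7
  step 3 · PE0,1: acc=126; fwd→8 fwd↓8
  step 3 · PE0,2: acc=52; fwd→2 fwd↓5

PE[0][2].acc = 52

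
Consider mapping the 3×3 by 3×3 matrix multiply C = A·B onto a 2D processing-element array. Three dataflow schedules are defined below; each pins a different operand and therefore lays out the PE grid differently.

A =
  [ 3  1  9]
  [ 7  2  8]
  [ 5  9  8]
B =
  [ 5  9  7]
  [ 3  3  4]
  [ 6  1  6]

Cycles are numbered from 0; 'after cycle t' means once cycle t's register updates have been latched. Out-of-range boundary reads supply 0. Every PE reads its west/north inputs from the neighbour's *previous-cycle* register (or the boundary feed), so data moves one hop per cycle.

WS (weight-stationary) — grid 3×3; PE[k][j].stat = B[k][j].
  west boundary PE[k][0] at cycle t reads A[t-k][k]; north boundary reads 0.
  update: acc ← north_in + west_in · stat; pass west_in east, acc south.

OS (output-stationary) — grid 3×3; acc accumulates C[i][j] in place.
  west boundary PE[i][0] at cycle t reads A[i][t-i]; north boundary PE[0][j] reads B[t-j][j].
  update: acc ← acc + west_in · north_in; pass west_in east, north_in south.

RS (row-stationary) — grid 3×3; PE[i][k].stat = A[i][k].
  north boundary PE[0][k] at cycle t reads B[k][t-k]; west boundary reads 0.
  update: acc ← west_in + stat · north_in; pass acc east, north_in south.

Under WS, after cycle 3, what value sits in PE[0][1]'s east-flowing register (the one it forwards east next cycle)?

WS (3×3). Following PE[0][1] plus its west/north inputs:
  c0 r0c0: 15 / 3 / 15
  c0 r0c1: 0 / 0 / 0
  c1 r0c0: 35 / 7 / 35
  c1 r0c1: 27 / 3 / 27
  c2 r0c0: 25 / 5 / 25
  c2 r0c1: 63 / 7 / 63
  c3 r0c0: 0 / 0 / 0
  c3 r0c1: 45 / 5 / 45

register = 5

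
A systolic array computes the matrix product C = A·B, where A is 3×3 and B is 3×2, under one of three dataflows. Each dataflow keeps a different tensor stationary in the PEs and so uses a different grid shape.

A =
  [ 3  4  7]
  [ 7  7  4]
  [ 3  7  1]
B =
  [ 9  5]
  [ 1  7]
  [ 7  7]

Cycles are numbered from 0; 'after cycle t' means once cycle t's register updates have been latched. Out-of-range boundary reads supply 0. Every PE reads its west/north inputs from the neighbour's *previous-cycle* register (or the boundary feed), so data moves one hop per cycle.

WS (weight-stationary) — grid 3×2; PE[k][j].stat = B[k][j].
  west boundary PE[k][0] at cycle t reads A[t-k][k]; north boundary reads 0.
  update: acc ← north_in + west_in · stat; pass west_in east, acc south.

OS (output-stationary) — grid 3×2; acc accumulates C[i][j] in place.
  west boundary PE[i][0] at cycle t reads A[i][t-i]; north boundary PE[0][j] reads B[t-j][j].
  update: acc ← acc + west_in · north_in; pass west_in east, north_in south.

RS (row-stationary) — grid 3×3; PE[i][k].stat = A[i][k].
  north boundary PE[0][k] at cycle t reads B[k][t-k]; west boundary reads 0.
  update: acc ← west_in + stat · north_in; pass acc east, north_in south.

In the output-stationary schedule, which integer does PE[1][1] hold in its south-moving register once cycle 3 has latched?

OS (3×2). Following PE[1][1] plus its west/north inputs:
  [0] (0,1) acc=0 (h:0 v:0)
  [0] (1,0) acc=0 (h:0 v:0)
  [0] (1,1) acc=0 (h:0 v:0)
  [1] (0,1) acc=15 (h:3 v:5)
  [1] (1,0) acc=63 (h:7 v:9)
  [1] (1,1) acc=0 (h:0 v:0)
  [2] (0,1) acc=43 (h:4 v:7)
  [2] (1,0) acc=70 (h:7 v:1)
  [2] (1,1) acc=35 (h:7 v:5)
  [3] (0,1) acc=92 (h:7 v:7)
  [3] (1,0) acc=98 (h:4 v:7)
  [3] (1,1) acc=84 (h:7 v:7)

register = 7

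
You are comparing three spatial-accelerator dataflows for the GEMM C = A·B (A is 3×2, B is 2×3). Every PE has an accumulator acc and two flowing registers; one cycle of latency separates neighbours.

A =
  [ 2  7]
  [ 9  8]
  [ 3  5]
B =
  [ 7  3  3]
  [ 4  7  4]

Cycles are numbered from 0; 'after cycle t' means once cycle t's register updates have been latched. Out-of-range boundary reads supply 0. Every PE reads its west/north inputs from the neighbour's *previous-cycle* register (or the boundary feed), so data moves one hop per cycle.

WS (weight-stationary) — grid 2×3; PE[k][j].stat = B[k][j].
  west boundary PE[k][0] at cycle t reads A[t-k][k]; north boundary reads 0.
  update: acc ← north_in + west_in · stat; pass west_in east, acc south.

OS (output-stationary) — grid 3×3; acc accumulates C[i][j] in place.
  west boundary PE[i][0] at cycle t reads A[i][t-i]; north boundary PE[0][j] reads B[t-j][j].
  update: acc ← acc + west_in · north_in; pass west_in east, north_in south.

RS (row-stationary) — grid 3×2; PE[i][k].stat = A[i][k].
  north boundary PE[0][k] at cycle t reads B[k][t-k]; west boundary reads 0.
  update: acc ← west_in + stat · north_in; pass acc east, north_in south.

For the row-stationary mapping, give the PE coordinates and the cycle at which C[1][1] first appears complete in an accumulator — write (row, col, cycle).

(row, col, cycle) = (1, 1, 3)

RS — PE[1][1] is where C[1][1] collects:
  cycle 0: PE[1][1] → acc 0, east 0, south 0
  cycle 1: PE[1][1] → acc 0, east 0, south 0
  cycle 2: PE[1][1] → acc 95, east 95, south 4
  cycle 3: PE[1][1] → acc 83, east 83, south 7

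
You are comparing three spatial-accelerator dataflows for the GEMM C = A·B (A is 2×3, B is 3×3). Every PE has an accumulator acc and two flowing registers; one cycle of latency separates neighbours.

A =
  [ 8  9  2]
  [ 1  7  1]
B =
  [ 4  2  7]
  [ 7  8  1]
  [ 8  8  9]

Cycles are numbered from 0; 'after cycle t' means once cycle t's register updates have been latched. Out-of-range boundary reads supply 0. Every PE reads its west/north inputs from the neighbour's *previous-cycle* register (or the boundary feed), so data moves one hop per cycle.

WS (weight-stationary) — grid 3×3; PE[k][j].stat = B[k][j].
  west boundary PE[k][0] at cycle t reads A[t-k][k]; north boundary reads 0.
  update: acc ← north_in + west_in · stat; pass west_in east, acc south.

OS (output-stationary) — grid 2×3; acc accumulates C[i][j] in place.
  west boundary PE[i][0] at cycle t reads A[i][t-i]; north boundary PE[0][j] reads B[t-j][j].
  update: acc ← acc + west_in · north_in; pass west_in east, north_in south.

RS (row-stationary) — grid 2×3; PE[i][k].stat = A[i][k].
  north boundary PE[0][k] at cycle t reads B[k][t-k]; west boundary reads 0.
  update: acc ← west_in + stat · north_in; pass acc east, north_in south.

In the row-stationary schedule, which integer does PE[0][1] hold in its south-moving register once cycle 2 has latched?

RS (2×3). Following PE[0][1] plus its west/north inputs:
  step 0 · PE0,0: acc=32; fwd→32 fwd↓4
  step 0 · PE0,1: acc=0; fwd→0 fwd↓0
  step 1 · PE0,0: acc=16; fwd→16 fwd↓2
  step 1 · PE0,1: acc=95; fwd→95 fwd↓7
  step 2 · PE0,0: acc=56; fwd→56 fwd↓7
  step 2 · PE0,1: acc=88; fwd→88 fwd↓8

register = 8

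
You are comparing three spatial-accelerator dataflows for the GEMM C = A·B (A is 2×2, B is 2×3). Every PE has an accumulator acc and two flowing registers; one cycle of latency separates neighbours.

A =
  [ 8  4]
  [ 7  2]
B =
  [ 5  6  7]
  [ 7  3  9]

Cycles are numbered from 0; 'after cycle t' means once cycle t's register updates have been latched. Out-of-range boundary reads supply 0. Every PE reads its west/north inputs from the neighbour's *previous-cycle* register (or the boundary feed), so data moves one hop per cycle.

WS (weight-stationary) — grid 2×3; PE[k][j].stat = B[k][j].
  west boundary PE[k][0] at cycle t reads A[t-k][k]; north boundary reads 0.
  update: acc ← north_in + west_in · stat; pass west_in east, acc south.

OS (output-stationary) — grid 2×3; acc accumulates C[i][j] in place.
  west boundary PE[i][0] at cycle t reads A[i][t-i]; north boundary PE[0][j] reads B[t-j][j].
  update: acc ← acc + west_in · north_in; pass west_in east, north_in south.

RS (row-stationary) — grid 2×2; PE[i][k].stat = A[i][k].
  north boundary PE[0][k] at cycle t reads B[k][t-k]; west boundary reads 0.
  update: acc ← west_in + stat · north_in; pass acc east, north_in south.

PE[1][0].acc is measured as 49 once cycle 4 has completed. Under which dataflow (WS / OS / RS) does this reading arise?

WS [2×3] PE[1][0] across cycles:
  cycle 0: PE[1][0] → acc 0, east 0, south 0
  cycle 1: PE[1][0] → acc 68, east 4, south 68
  cycle 2: PE[1][0] → acc 49, east 2, south 49
  cycle 3: PE[1][0] → acc 0, east 0, south 0
  cycle 4: PE[1][0] → acc 0, east 0, south 0
OS [2×3] PE[1][0] across cycles:
  cycle 0: PE[1][0] → acc 0, east 0, south 0
  cycle 1: PE[1][0] → acc 35, east 7, south 5
  cycle 2: PE[1][0] → acc 49, east 2, south 7
  cycle 3: PE[1][0] → acc 49, east 0, south 0
  cycle 4: PE[1][0] → acc 49, east 0, south 0
RS [2×2] PE[1][0] across cycles:
  cycle 0: PE[1][0] → acc 0, east 0, south 0
  cycle 1: PE[1][0] → acc 35, east 35, south 5
  cycle 2: PE[1][0] → acc 42, east 42, south 6
  cycle 3: PE[1][0] → acc 49, east 49, south 7
  cycle 4: PE[1][0] → acc 0, east 0, south 0

dataflow = OS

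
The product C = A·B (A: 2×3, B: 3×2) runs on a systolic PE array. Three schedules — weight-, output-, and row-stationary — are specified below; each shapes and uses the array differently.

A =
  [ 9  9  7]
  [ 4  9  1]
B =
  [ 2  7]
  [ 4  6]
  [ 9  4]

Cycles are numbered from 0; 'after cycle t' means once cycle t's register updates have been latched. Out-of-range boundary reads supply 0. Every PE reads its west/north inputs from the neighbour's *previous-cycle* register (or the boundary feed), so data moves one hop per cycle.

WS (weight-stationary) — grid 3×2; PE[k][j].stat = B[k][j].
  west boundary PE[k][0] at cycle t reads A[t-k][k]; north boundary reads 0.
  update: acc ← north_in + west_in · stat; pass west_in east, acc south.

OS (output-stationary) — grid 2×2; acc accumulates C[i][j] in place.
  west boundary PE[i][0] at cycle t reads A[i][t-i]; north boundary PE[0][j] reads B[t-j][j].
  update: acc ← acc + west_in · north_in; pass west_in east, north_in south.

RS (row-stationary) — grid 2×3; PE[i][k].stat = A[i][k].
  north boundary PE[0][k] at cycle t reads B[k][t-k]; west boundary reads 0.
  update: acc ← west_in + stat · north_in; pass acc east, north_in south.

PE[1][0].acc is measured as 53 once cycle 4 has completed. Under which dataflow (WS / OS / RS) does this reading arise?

dataflow = OS

WS [3×2] PE[1][0] across cycles:
  after 0 — PE[1][0] acc=0, pass-E 0, pass-S 0
  after 1 — PE[1][0] acc=54, pass-E 9, pass-S 54
  after 2 — PE[1][0] acc=44, pass-E 9, pass-S 44
  after 3 — PE[1][0] acc=0, pass-E 0, pass-S 0
  after 4 — PE[1][0] acc=0, pass-E 0, pass-S 0
OS [2×2] PE[1][0] across cycles:
  after 0 — PE[1][0] acc=0, pass-E 0, pass-S 0
  after 1 — PE[1][0] acc=8, pass-E 4, pass-S 2
  after 2 — PE[1][0] acc=44, pass-E 9, pass-S 4
  after 3 — PE[1][0] acc=53, pass-E 1, pass-S 9
  after 4 — PE[1][0] acc=53, pass-E 0, pass-S 0
RS [2×3] PE[1][0] across cycles:
  after 0 — PE[1][0] acc=0, pass-E 0, pass-S 0
  after 1 — PE[1][0] acc=8, pass-E 8, pass-S 2
  after 2 — PE[1][0] acc=28, pass-E 28, pass-S 7
  after 3 — PE[1][0] acc=0, pass-E 0, pass-S 0
  after 4 — PE[1][0] acc=0, pass-E 0, pass-S 0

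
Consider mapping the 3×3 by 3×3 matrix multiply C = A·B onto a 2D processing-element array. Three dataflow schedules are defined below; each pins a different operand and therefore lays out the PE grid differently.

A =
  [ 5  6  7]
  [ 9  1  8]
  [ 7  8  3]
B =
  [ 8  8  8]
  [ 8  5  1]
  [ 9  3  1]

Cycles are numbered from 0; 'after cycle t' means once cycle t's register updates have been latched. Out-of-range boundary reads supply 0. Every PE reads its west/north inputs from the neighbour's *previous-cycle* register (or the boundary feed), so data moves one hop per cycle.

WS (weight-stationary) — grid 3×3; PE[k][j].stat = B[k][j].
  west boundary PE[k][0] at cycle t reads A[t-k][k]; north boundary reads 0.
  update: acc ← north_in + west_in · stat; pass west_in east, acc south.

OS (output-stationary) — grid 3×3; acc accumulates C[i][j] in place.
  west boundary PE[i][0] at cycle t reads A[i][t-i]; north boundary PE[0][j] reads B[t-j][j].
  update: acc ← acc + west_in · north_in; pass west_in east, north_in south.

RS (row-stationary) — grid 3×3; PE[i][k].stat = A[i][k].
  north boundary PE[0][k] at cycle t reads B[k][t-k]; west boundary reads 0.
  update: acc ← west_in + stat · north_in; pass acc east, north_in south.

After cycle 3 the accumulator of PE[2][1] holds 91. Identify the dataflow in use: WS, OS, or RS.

WS [3×3] PE[2][1] across cycles:
  step 0 · PE2,1: acc=0; fwd→0 fwd↓0
  step 1 · PE2,1: acc=0; fwd→0 fwd↓0
  step 2 · PE2,1: acc=0; fwd→0 fwd↓0
  step 3 · PE2,1: acc=91; fwd→7 fwd↓91
OS [3×3] PE[2][1] across cycles:
  step 0 · PE2,1: acc=0; fwd→0 fwd↓0
  step 1 · PE2,1: acc=0; fwd→0 fwd↓0
  step 2 · PE2,1: acc=0; fwd→0 fwd↓0
  step 3 · PE2,1: acc=56; fwd→7 fwd↓8
RS [3×3] PE[2][1] across cycles:
  step 0 · PE2,1: acc=0; fwd→0 fwd↓0
  step 1 · PE2,1: acc=0; fwd→0 fwd↓0
  step 2 · PE2,1: acc=0; fwd→0 fwd↓0
  step 3 · PE2,1: acc=120; fwd→120 fwd↓8

dataflow = WS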